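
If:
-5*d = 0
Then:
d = 0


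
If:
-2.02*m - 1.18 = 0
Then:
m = -0.58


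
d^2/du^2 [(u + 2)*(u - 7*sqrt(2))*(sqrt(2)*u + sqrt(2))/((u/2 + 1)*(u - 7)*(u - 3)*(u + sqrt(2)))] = 4*(sqrt(2)*u^6 - 42*u^5 + 3*sqrt(2)*u^5 - 135*sqrt(2)*u^4 + 402*u^4 - 570*u^3 + 339*sqrt(2)*u^3 - 4158*u^2 + 2898*sqrt(2)*u^2 - 13146*sqrt(2)*u + 12684*u - 15148 + 10416*sqrt(2))/(u^9 - 30*u^8 + 3*sqrt(2)*u^8 - 90*sqrt(2)*u^7 + 369*u^7 - 2440*u^6 + 1091*sqrt(2)*u^6 - 6840*sqrt(2)*u^5 + 9801*u^5 - 26790*u^4 + 23595*sqrt(2)*u^4 - 44210*sqrt(2)*u^3 + 54999*u^3 - 79380*u^2 + 43029*sqrt(2)*u^2 - 26460*sqrt(2)*u + 55566*u + 18522*sqrt(2))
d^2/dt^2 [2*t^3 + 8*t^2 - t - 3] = 12*t + 16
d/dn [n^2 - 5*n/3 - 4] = 2*n - 5/3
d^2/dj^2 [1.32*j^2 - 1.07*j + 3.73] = 2.64000000000000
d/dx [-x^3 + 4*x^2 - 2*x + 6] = -3*x^2 + 8*x - 2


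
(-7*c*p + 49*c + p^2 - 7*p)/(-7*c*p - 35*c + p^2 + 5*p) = (p - 7)/(p + 5)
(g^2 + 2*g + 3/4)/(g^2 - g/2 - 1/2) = (g + 3/2)/(g - 1)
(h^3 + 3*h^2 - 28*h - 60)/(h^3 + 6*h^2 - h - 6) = (h^2 - 3*h - 10)/(h^2 - 1)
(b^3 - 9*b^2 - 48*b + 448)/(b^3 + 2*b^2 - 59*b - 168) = (b - 8)/(b + 3)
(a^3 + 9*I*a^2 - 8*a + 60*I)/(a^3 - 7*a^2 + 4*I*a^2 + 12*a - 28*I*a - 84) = (a + 5*I)/(a - 7)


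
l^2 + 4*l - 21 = (l - 3)*(l + 7)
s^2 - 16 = (s - 4)*(s + 4)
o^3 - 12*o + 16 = (o - 2)^2*(o + 4)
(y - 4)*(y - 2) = y^2 - 6*y + 8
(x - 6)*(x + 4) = x^2 - 2*x - 24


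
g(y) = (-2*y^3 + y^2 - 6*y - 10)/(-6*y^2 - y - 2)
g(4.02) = 1.44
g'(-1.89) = 0.59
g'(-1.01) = 2.18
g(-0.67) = 1.23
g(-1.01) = 0.12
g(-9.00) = -3.30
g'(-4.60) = 0.33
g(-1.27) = -0.32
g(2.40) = 1.19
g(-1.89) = -0.85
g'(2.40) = 0.01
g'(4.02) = 0.24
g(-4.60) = -1.88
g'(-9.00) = 0.33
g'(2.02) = -0.14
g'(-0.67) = 4.64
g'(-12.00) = 0.33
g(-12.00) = -4.29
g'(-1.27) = 1.31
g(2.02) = 1.21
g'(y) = (12*y + 1)*(-2*y^3 + y^2 - 6*y - 10)/(-6*y^2 - y - 2)^2 + (-6*y^2 + 2*y - 6)/(-6*y^2 - y - 2) = (12*y^4 + 4*y^3 - 25*y^2 - 124*y + 2)/(36*y^4 + 12*y^3 + 25*y^2 + 4*y + 4)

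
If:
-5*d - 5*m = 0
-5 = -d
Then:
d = 5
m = -5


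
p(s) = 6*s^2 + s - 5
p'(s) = 12*s + 1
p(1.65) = 12.98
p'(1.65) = 20.80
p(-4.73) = 124.51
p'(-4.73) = -55.76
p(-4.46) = 109.89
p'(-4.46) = -52.52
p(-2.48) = 29.42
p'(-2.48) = -28.76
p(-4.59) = 116.82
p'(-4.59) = -54.08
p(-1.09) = 1.04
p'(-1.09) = -12.08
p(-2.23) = 22.61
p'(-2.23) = -25.76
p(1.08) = 3.08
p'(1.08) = 13.96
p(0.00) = -5.00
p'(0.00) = 1.00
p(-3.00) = 46.00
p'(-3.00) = -35.00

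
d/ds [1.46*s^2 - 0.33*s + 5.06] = 2.92*s - 0.33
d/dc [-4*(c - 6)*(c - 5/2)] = 34 - 8*c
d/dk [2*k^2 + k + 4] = 4*k + 1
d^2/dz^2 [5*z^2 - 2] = 10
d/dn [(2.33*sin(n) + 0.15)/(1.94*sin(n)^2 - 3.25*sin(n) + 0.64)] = (-4.5202*sin(n)^2 - 0.582*sin(n) + 1.9787)*cos(n)/(3.7636*sin(n)^4 - 12.61*sin(n)^3 + 13.0457*sin(n)^2 - 4.16*sin(n) + 0.4096)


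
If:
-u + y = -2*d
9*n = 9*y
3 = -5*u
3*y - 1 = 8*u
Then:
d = 1/3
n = -19/15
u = -3/5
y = -19/15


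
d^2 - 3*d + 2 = (d - 2)*(d - 1)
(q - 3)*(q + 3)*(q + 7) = q^3 + 7*q^2 - 9*q - 63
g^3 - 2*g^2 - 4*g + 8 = (g - 2)^2*(g + 2)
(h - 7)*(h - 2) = h^2 - 9*h + 14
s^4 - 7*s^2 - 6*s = s*(s - 3)*(s + 1)*(s + 2)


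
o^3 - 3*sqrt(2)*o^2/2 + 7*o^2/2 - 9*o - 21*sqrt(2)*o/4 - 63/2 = (o + 7/2)*(o - 3*sqrt(2))*(o + 3*sqrt(2)/2)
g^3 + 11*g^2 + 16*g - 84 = (g - 2)*(g + 6)*(g + 7)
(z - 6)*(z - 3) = z^2 - 9*z + 18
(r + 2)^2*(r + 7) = r^3 + 11*r^2 + 32*r + 28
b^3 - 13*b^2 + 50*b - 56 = (b - 7)*(b - 4)*(b - 2)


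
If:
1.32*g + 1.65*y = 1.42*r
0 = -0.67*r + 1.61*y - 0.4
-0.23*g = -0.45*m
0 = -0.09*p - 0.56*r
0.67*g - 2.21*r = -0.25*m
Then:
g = -0.39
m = -0.20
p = 0.87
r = -0.14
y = 0.19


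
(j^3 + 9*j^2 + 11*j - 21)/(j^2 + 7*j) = j + 2 - 3/j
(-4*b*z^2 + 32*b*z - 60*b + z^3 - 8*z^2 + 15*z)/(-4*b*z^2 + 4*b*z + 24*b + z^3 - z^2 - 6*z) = (z - 5)/(z + 2)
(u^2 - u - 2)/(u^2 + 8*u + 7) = (u - 2)/(u + 7)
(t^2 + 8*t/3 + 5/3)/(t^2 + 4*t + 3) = (t + 5/3)/(t + 3)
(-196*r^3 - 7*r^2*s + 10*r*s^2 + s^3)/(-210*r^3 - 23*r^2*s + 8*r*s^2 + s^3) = (28*r^2 - 3*r*s - s^2)/(30*r^2 - r*s - s^2)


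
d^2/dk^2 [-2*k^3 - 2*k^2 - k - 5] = -12*k - 4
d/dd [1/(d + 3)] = -1/(d + 3)^2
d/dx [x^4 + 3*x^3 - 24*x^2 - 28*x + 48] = 4*x^3 + 9*x^2 - 48*x - 28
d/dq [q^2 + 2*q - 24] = 2*q + 2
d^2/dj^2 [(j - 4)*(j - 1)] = 2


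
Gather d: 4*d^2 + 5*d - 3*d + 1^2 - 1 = 4*d^2 + 2*d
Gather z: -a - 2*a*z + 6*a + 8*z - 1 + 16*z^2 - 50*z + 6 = 5*a + 16*z^2 + z*(-2*a - 42) + 5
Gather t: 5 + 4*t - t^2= -t^2 + 4*t + 5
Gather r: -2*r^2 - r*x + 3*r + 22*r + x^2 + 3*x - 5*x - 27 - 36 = -2*r^2 + r*(25 - x) + x^2 - 2*x - 63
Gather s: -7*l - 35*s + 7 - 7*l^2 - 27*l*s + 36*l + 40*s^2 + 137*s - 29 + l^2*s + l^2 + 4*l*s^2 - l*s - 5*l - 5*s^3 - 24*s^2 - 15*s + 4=-6*l^2 + 24*l - 5*s^3 + s^2*(4*l + 16) + s*(l^2 - 28*l + 87) - 18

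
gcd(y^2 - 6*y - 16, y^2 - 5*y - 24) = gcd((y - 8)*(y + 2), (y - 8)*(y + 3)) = y - 8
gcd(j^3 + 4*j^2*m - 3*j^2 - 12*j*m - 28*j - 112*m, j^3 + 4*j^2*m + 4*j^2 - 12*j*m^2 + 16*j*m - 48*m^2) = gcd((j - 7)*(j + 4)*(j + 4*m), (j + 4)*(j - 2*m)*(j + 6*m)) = j + 4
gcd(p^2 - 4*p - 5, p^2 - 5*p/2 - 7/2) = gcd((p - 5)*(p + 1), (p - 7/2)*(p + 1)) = p + 1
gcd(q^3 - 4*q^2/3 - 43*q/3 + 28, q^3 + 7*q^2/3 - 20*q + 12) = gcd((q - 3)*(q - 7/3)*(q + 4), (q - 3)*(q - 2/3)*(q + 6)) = q - 3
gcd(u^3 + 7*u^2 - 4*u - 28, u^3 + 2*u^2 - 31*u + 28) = u + 7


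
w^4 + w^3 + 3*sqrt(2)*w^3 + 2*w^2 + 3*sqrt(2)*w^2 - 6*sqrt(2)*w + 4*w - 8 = (w - 1)*(w + 2)*(w + sqrt(2))*(w + 2*sqrt(2))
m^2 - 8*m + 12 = (m - 6)*(m - 2)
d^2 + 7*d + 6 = (d + 1)*(d + 6)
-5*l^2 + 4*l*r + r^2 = (-l + r)*(5*l + r)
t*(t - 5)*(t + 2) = t^3 - 3*t^2 - 10*t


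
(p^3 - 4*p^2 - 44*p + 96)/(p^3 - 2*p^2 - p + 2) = (p^2 - 2*p - 48)/(p^2 - 1)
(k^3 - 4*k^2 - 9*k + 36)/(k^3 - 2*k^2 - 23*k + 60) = (k + 3)/(k + 5)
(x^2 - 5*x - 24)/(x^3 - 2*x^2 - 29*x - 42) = (x - 8)/(x^2 - 5*x - 14)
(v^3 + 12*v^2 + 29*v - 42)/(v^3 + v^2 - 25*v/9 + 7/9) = 9*(v^2 + 13*v + 42)/(9*v^2 + 18*v - 7)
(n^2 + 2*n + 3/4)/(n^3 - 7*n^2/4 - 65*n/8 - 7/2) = 2*(2*n + 3)/(4*n^2 - 9*n - 28)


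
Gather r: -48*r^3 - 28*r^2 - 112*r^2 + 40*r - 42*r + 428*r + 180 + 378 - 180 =-48*r^3 - 140*r^2 + 426*r + 378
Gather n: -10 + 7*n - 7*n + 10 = 0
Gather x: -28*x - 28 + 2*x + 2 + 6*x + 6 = -20*x - 20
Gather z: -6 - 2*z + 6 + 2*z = 0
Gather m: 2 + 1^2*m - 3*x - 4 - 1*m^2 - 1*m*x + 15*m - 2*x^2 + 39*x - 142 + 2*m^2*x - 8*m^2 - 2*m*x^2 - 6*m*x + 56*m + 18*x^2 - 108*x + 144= m^2*(2*x - 9) + m*(-2*x^2 - 7*x + 72) + 16*x^2 - 72*x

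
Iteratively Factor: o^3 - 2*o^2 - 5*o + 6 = (o - 3)*(o^2 + o - 2) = (o - 3)*(o - 1)*(o + 2)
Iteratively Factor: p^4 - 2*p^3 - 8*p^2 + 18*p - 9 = (p - 3)*(p^3 + p^2 - 5*p + 3) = (p - 3)*(p - 1)*(p^2 + 2*p - 3) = (p - 3)*(p - 1)*(p + 3)*(p - 1)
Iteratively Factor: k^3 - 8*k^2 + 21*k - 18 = (k - 3)*(k^2 - 5*k + 6) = (k - 3)*(k - 2)*(k - 3)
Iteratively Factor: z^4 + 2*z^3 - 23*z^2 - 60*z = (z + 4)*(z^3 - 2*z^2 - 15*z) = (z + 3)*(z + 4)*(z^2 - 5*z) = z*(z + 3)*(z + 4)*(z - 5)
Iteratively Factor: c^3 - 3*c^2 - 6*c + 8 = (c + 2)*(c^2 - 5*c + 4) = (c - 1)*(c + 2)*(c - 4)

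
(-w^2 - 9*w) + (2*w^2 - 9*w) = w^2 - 18*w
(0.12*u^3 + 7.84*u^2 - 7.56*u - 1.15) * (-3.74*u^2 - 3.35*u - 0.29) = -0.4488*u^5 - 29.7236*u^4 + 1.9756*u^3 + 27.3534*u^2 + 6.0449*u + 0.3335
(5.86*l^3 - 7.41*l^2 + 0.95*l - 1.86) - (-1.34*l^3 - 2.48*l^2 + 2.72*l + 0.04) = 7.2*l^3 - 4.93*l^2 - 1.77*l - 1.9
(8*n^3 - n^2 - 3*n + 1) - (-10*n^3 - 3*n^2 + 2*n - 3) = 18*n^3 + 2*n^2 - 5*n + 4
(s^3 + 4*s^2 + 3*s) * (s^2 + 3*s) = s^5 + 7*s^4 + 15*s^3 + 9*s^2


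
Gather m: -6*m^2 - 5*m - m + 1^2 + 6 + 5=-6*m^2 - 6*m + 12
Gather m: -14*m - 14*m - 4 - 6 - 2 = -28*m - 12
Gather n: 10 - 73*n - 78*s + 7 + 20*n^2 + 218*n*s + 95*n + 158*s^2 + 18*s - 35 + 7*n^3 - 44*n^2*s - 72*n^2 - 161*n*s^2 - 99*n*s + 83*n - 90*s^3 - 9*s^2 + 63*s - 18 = 7*n^3 + n^2*(-44*s - 52) + n*(-161*s^2 + 119*s + 105) - 90*s^3 + 149*s^2 + 3*s - 36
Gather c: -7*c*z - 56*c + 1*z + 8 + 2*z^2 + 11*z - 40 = c*(-7*z - 56) + 2*z^2 + 12*z - 32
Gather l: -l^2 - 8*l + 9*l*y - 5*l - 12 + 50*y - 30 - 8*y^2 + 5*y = -l^2 + l*(9*y - 13) - 8*y^2 + 55*y - 42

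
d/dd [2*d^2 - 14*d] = 4*d - 14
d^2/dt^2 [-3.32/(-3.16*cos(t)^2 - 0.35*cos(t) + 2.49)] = (-132.608768*(1 - cos(t)^2)^2 - 11.01576*cos(t)^3 - 171.203436*cos(t)^2 + 19.13814*cos(t) + 185.668344)/(3.16*cos(t)^2 + 0.35*cos(t) - 2.49)^3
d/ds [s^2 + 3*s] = 2*s + 3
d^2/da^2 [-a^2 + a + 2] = -2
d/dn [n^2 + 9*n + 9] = 2*n + 9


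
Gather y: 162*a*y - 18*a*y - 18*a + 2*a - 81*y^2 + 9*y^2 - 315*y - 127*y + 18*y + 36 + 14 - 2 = -16*a - 72*y^2 + y*(144*a - 424) + 48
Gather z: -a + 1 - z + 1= -a - z + 2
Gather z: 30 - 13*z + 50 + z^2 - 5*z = z^2 - 18*z + 80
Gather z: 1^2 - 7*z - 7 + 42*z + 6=35*z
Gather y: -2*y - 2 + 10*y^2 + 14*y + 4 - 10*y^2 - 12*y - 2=0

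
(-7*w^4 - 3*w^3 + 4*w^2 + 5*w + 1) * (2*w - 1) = -14*w^5 + w^4 + 11*w^3 + 6*w^2 - 3*w - 1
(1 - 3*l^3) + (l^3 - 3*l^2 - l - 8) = -2*l^3 - 3*l^2 - l - 7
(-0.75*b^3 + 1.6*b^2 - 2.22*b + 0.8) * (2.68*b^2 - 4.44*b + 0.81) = -2.01*b^5 + 7.618*b^4 - 13.6611*b^3 + 13.2968*b^2 - 5.3502*b + 0.648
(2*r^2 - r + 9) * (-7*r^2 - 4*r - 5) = -14*r^4 - r^3 - 69*r^2 - 31*r - 45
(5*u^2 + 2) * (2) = 10*u^2 + 4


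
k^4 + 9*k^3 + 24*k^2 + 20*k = k*(k + 2)^2*(k + 5)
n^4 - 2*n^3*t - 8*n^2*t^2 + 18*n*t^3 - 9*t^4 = (n - 3*t)*(n - t)^2*(n + 3*t)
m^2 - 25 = (m - 5)*(m + 5)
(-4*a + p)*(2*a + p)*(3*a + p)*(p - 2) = -24*a^3*p + 48*a^3 - 14*a^2*p^2 + 28*a^2*p + a*p^3 - 2*a*p^2 + p^4 - 2*p^3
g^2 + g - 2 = (g - 1)*(g + 2)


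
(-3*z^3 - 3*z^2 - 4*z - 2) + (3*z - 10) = -3*z^3 - 3*z^2 - z - 12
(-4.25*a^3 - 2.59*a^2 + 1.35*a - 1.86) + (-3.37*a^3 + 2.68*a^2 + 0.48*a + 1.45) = -7.62*a^3 + 0.0900000000000003*a^2 + 1.83*a - 0.41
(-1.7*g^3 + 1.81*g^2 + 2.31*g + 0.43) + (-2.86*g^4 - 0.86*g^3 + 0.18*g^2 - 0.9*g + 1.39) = -2.86*g^4 - 2.56*g^3 + 1.99*g^2 + 1.41*g + 1.82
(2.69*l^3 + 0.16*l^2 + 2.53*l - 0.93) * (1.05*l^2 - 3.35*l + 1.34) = 2.8245*l^5 - 8.8435*l^4 + 5.7251*l^3 - 9.2376*l^2 + 6.5057*l - 1.2462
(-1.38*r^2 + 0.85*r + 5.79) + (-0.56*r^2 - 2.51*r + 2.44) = -1.94*r^2 - 1.66*r + 8.23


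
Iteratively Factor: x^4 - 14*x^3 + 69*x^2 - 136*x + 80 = (x - 5)*(x^3 - 9*x^2 + 24*x - 16) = (x - 5)*(x - 4)*(x^2 - 5*x + 4) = (x - 5)*(x - 4)^2*(x - 1)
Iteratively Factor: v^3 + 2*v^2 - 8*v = (v - 2)*(v^2 + 4*v) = (v - 2)*(v + 4)*(v)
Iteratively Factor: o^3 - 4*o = (o + 2)*(o^2 - 2*o) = (o - 2)*(o + 2)*(o)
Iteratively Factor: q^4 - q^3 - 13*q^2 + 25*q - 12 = (q - 1)*(q^3 - 13*q + 12) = (q - 3)*(q - 1)*(q^2 + 3*q - 4) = (q - 3)*(q - 1)^2*(q + 4)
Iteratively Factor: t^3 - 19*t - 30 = (t + 3)*(t^2 - 3*t - 10) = (t + 2)*(t + 3)*(t - 5)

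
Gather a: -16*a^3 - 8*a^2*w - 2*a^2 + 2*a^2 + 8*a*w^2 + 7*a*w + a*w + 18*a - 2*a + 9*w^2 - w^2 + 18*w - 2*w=-16*a^3 - 8*a^2*w + a*(8*w^2 + 8*w + 16) + 8*w^2 + 16*w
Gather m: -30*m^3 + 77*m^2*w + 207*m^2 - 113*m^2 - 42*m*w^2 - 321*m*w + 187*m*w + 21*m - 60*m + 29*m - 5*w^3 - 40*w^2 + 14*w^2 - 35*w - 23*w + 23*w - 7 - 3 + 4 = -30*m^3 + m^2*(77*w + 94) + m*(-42*w^2 - 134*w - 10) - 5*w^3 - 26*w^2 - 35*w - 6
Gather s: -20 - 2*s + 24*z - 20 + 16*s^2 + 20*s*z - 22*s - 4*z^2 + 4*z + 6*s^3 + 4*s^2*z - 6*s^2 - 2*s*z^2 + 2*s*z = 6*s^3 + s^2*(4*z + 10) + s*(-2*z^2 + 22*z - 24) - 4*z^2 + 28*z - 40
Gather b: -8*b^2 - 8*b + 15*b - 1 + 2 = -8*b^2 + 7*b + 1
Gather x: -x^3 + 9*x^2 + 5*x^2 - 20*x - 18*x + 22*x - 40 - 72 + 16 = -x^3 + 14*x^2 - 16*x - 96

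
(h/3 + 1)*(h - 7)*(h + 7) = h^3/3 + h^2 - 49*h/3 - 49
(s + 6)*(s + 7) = s^2 + 13*s + 42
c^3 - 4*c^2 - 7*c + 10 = (c - 5)*(c - 1)*(c + 2)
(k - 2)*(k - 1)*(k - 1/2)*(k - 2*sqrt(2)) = k^4 - 7*k^3/2 - 2*sqrt(2)*k^3 + 7*k^2/2 + 7*sqrt(2)*k^2 - 7*sqrt(2)*k - k + 2*sqrt(2)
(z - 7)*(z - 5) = z^2 - 12*z + 35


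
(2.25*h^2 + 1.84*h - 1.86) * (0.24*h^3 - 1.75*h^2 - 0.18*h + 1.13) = 0.54*h^5 - 3.4959*h^4 - 4.0714*h^3 + 5.4663*h^2 + 2.414*h - 2.1018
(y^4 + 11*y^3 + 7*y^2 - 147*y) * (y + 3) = y^5 + 14*y^4 + 40*y^3 - 126*y^2 - 441*y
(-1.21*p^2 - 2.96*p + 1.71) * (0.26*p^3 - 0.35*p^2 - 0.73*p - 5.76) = -0.3146*p^5 - 0.3461*p^4 + 2.3639*p^3 + 8.5319*p^2 + 15.8013*p - 9.8496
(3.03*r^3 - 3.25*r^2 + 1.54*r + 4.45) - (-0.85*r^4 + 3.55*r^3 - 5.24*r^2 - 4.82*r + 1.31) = 0.85*r^4 - 0.52*r^3 + 1.99*r^2 + 6.36*r + 3.14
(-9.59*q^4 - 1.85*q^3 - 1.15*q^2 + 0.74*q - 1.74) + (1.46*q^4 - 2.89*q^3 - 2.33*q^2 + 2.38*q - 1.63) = -8.13*q^4 - 4.74*q^3 - 3.48*q^2 + 3.12*q - 3.37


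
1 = 1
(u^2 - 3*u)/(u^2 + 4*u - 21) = u/(u + 7)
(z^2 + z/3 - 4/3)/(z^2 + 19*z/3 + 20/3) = (z - 1)/(z + 5)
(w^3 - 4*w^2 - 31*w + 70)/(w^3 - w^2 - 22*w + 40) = (w - 7)/(w - 4)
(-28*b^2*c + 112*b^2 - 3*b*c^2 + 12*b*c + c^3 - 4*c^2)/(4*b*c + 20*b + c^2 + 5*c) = (-7*b*c + 28*b + c^2 - 4*c)/(c + 5)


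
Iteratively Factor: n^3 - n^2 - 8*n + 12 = (n - 2)*(n^2 + n - 6) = (n - 2)^2*(n + 3)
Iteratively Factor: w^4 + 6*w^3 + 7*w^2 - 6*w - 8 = (w - 1)*(w^3 + 7*w^2 + 14*w + 8) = (w - 1)*(w + 4)*(w^2 + 3*w + 2) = (w - 1)*(w + 1)*(w + 4)*(w + 2)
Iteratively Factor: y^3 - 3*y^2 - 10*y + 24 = (y + 3)*(y^2 - 6*y + 8) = (y - 2)*(y + 3)*(y - 4)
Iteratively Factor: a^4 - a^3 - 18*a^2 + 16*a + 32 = (a - 4)*(a^3 + 3*a^2 - 6*a - 8) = (a - 4)*(a - 2)*(a^2 + 5*a + 4) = (a - 4)*(a - 2)*(a + 4)*(a + 1)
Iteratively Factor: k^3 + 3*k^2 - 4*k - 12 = (k + 2)*(k^2 + k - 6) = (k - 2)*(k + 2)*(k + 3)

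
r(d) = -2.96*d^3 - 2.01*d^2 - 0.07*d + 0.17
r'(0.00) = -0.07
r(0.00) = 0.17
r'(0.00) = -0.07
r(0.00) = 0.17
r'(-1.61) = -16.62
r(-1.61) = 7.43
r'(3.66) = -133.74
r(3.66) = -172.13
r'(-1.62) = -16.86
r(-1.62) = 7.59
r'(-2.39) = -41.19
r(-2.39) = 29.27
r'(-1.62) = -16.86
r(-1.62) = 7.59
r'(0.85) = -9.90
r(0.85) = -3.16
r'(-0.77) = -2.24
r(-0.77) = 0.38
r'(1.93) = -40.91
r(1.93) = -28.73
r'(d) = -8.88*d^2 - 4.02*d - 0.07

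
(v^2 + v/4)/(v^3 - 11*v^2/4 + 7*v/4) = (4*v + 1)/(4*v^2 - 11*v + 7)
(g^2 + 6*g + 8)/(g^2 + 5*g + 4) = (g + 2)/(g + 1)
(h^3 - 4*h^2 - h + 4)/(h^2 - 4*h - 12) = (-h^3 + 4*h^2 + h - 4)/(-h^2 + 4*h + 12)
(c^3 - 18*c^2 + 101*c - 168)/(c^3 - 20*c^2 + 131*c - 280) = (c - 3)/(c - 5)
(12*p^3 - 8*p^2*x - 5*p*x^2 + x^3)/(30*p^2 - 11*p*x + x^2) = (-2*p^2 + p*x + x^2)/(-5*p + x)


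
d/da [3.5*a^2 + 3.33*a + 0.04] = 7.0*a + 3.33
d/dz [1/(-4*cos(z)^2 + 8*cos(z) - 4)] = -sin(z)/(2*(cos(z) - 1)^3)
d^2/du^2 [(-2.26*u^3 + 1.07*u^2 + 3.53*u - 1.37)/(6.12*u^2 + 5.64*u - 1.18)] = (-2.27373675443232e-13*u^5 + 14.1410879999999*u^3 - 171.267984*u^2 - 149.655552*u - 56.98004)/(229.220928*u^6 + 633.728448*u^5 + 451.43568*u^4 - 64.9728*u^3 - 87.04152*u^2 + 23.559408*u - 1.643032)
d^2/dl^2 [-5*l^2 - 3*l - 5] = -10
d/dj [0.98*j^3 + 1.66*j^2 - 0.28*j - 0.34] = 2.94*j^2 + 3.32*j - 0.28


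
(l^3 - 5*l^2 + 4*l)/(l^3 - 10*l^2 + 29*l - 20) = l/(l - 5)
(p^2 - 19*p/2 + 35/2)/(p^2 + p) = (2*p^2 - 19*p + 35)/(2*p*(p + 1))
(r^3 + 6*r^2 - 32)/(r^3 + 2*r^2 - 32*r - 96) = (r - 2)/(r - 6)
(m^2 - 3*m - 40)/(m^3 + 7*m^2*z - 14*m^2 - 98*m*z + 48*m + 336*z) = (m + 5)/(m^2 + 7*m*z - 6*m - 42*z)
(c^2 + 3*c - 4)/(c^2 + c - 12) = (c - 1)/(c - 3)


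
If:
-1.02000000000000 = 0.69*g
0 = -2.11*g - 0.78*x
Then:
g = -1.48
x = 4.00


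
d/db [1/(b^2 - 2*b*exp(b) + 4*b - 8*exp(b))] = 2*(b*exp(b) - b + 5*exp(b) - 2)/(b^2 - 2*b*exp(b) + 4*b - 8*exp(b))^2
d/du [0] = 0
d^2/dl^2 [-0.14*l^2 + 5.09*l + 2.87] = -0.280000000000000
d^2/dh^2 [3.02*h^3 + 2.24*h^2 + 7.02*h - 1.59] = 18.12*h + 4.48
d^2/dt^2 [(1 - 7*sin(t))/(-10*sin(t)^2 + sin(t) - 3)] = (-700*sin(t)^5 + 330*sin(t)^4 + 2630*sin(t)^3 - 740*sin(t)^2 - 1260*sin(t) + 100)/(10*sin(t)^2 - sin(t) + 3)^3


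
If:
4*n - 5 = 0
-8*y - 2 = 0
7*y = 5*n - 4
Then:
No Solution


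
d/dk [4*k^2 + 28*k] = 8*k + 28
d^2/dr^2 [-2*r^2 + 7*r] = -4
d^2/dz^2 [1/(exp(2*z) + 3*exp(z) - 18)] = (2*(2*exp(z) + 3)^2*exp(z) - (4*exp(z) + 3)*(exp(2*z) + 3*exp(z) - 18))*exp(z)/(exp(2*z) + 3*exp(z) - 18)^3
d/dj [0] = 0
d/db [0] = 0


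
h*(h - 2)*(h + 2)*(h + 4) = h^4 + 4*h^3 - 4*h^2 - 16*h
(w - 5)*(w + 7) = w^2 + 2*w - 35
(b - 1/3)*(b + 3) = b^2 + 8*b/3 - 1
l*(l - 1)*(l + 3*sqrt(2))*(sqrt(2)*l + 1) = sqrt(2)*l^4 - sqrt(2)*l^3 + 7*l^3 - 7*l^2 + 3*sqrt(2)*l^2 - 3*sqrt(2)*l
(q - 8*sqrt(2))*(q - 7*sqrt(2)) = q^2 - 15*sqrt(2)*q + 112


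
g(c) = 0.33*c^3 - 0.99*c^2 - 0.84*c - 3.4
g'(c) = 0.99*c^2 - 1.98*c - 0.84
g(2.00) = -6.40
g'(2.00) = -0.84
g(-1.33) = -4.81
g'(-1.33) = 3.54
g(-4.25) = -43.04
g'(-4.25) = 25.46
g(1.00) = -4.90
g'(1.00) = -1.83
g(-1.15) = -4.25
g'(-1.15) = 2.75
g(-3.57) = -28.03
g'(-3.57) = 18.85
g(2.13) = -6.49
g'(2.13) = -0.57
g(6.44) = 38.27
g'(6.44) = 27.47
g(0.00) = -3.40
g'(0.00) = -0.84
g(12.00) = 414.20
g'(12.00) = 117.96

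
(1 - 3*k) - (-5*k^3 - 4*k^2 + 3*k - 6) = 5*k^3 + 4*k^2 - 6*k + 7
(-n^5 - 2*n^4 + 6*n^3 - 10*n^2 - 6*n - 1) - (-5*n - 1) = -n^5 - 2*n^4 + 6*n^3 - 10*n^2 - n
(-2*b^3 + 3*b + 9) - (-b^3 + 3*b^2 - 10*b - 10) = -b^3 - 3*b^2 + 13*b + 19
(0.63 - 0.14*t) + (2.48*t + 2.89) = 2.34*t + 3.52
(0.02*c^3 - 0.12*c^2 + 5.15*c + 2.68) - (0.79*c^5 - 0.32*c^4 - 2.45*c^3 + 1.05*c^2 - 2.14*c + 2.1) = -0.79*c^5 + 0.32*c^4 + 2.47*c^3 - 1.17*c^2 + 7.29*c + 0.58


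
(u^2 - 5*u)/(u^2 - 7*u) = (u - 5)/(u - 7)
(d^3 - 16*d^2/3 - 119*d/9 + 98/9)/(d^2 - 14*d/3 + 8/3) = (3*d^2 - 14*d - 49)/(3*(d - 4))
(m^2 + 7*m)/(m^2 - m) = (m + 7)/(m - 1)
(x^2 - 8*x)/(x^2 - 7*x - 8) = x/(x + 1)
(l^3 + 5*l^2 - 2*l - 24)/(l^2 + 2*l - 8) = l + 3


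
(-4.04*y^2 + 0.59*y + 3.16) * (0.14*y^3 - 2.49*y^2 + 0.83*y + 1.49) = -0.5656*y^5 + 10.1422*y^4 - 4.3799*y^3 - 13.3983*y^2 + 3.5019*y + 4.7084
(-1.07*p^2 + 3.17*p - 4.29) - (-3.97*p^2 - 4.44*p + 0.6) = 2.9*p^2 + 7.61*p - 4.89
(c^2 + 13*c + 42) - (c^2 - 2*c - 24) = 15*c + 66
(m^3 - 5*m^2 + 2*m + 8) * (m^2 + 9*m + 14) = m^5 + 4*m^4 - 29*m^3 - 44*m^2 + 100*m + 112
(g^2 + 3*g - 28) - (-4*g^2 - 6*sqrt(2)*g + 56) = 5*g^2 + 3*g + 6*sqrt(2)*g - 84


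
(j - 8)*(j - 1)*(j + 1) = j^3 - 8*j^2 - j + 8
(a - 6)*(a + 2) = a^2 - 4*a - 12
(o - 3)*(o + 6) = o^2 + 3*o - 18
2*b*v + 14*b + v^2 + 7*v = (2*b + v)*(v + 7)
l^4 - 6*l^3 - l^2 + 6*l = l*(l - 6)*(l - 1)*(l + 1)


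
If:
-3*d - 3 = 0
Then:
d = -1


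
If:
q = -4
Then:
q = -4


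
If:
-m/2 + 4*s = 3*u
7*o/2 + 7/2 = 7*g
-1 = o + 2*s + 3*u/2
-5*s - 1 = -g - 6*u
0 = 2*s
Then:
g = -1/7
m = -8/7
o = -9/7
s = 0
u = 4/21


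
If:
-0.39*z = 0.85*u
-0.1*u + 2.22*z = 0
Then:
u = 0.00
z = 0.00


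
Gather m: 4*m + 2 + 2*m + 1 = 6*m + 3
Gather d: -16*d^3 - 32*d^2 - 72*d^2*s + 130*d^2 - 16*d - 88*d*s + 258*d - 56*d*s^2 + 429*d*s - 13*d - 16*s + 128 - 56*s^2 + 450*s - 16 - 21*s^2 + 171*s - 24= -16*d^3 + d^2*(98 - 72*s) + d*(-56*s^2 + 341*s + 229) - 77*s^2 + 605*s + 88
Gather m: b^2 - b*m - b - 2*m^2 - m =b^2 - b - 2*m^2 + m*(-b - 1)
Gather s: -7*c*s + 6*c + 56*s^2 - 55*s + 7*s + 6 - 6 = 6*c + 56*s^2 + s*(-7*c - 48)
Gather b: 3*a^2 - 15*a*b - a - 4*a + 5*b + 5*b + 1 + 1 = 3*a^2 - 5*a + b*(10 - 15*a) + 2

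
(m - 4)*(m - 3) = m^2 - 7*m + 12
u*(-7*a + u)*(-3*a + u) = 21*a^2*u - 10*a*u^2 + u^3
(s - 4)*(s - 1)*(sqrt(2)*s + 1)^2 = 2*s^4 - 10*s^3 + 2*sqrt(2)*s^3 - 10*sqrt(2)*s^2 + 9*s^2 - 5*s + 8*sqrt(2)*s + 4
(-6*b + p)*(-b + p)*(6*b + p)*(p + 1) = 36*b^3*p + 36*b^3 - 36*b^2*p^2 - 36*b^2*p - b*p^3 - b*p^2 + p^4 + p^3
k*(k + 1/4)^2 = k^3 + k^2/2 + k/16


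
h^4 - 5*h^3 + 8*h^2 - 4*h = h*(h - 2)^2*(h - 1)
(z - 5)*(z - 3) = z^2 - 8*z + 15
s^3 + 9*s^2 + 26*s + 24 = (s + 2)*(s + 3)*(s + 4)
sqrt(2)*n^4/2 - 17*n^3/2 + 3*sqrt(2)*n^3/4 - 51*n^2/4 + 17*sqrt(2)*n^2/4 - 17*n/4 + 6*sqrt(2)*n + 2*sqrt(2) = (n + 1/2)*(n - 8*sqrt(2))*(n - sqrt(2)/2)*(sqrt(2)*n/2 + sqrt(2)/2)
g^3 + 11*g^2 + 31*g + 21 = (g + 1)*(g + 3)*(g + 7)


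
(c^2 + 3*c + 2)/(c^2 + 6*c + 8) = (c + 1)/(c + 4)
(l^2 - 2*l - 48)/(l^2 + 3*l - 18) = (l - 8)/(l - 3)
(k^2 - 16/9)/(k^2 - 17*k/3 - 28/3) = (k - 4/3)/(k - 7)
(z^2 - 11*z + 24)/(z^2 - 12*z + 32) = (z - 3)/(z - 4)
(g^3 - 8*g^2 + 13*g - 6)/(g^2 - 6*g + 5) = (g^2 - 7*g + 6)/(g - 5)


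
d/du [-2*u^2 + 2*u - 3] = 2 - 4*u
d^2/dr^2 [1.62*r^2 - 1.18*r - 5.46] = 3.24000000000000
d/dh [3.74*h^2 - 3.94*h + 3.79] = 7.48*h - 3.94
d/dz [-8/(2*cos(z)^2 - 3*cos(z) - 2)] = 8*(3 - 4*cos(z))*sin(z)/(2*sin(z)^2 + 3*cos(z))^2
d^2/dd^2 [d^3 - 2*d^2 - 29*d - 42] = 6*d - 4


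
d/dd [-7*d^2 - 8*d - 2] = -14*d - 8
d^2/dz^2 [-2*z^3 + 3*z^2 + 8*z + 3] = 6 - 12*z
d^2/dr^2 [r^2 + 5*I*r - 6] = 2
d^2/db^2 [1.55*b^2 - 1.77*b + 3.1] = 3.10000000000000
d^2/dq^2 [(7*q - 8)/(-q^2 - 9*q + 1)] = 2*(-(2*q + 9)^2*(7*q - 8) + (21*q + 55)*(q^2 + 9*q - 1))/(q^2 + 9*q - 1)^3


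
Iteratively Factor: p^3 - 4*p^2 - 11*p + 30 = (p - 5)*(p^2 + p - 6) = (p - 5)*(p + 3)*(p - 2)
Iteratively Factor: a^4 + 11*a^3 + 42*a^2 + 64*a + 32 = (a + 4)*(a^3 + 7*a^2 + 14*a + 8) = (a + 1)*(a + 4)*(a^2 + 6*a + 8) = (a + 1)*(a + 2)*(a + 4)*(a + 4)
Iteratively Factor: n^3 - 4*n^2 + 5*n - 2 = (n - 1)*(n^2 - 3*n + 2) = (n - 1)^2*(n - 2)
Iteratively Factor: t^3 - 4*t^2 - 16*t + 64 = (t - 4)*(t^2 - 16) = (t - 4)^2*(t + 4)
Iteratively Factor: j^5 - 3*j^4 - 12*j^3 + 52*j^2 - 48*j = (j - 2)*(j^4 - j^3 - 14*j^2 + 24*j) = j*(j - 2)*(j^3 - j^2 - 14*j + 24) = j*(j - 3)*(j - 2)*(j^2 + 2*j - 8) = j*(j - 3)*(j - 2)^2*(j + 4)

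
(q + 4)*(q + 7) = q^2 + 11*q + 28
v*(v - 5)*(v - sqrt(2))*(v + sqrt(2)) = v^4 - 5*v^3 - 2*v^2 + 10*v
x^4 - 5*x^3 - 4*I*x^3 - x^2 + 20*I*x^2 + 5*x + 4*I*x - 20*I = (x - 5)*(x - 4*I)*(-I*x + I)*(I*x + I)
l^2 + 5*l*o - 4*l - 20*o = (l - 4)*(l + 5*o)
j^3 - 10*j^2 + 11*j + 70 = (j - 7)*(j - 5)*(j + 2)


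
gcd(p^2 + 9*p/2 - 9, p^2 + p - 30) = p + 6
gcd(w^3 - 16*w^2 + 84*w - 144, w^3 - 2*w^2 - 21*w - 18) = w - 6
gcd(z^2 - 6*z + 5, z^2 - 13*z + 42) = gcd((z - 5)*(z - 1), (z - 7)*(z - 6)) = 1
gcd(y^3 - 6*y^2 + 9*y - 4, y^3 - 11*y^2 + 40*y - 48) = y - 4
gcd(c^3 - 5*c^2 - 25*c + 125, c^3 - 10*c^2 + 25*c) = c^2 - 10*c + 25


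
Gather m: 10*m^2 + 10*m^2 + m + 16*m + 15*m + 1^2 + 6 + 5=20*m^2 + 32*m + 12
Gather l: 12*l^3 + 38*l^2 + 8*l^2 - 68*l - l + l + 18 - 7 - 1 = 12*l^3 + 46*l^2 - 68*l + 10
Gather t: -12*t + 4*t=-8*t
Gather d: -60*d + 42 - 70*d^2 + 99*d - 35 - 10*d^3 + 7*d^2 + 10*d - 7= -10*d^3 - 63*d^2 + 49*d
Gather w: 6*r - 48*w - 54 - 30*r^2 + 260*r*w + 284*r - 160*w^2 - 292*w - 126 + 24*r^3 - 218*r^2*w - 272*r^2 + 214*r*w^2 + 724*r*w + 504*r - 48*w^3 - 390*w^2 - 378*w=24*r^3 - 302*r^2 + 794*r - 48*w^3 + w^2*(214*r - 550) + w*(-218*r^2 + 984*r - 718) - 180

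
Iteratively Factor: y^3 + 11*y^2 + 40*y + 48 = (y + 4)*(y^2 + 7*y + 12) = (y + 4)^2*(y + 3)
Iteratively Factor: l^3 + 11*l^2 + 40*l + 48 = (l + 4)*(l^2 + 7*l + 12) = (l + 3)*(l + 4)*(l + 4)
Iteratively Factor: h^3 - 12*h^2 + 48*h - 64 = (h - 4)*(h^2 - 8*h + 16) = (h - 4)^2*(h - 4)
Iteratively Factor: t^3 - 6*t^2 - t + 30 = (t + 2)*(t^2 - 8*t + 15) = (t - 5)*(t + 2)*(t - 3)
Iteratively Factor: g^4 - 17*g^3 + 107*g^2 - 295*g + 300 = (g - 4)*(g^3 - 13*g^2 + 55*g - 75) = (g - 4)*(g - 3)*(g^2 - 10*g + 25) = (g - 5)*(g - 4)*(g - 3)*(g - 5)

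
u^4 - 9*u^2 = u^2*(u - 3)*(u + 3)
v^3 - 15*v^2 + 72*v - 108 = (v - 6)^2*(v - 3)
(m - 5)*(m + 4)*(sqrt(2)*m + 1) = sqrt(2)*m^3 - sqrt(2)*m^2 + m^2 - 20*sqrt(2)*m - m - 20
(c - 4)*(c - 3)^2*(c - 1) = c^4 - 11*c^3 + 43*c^2 - 69*c + 36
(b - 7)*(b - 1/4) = b^2 - 29*b/4 + 7/4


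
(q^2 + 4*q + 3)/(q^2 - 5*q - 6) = (q + 3)/(q - 6)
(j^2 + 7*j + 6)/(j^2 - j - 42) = (j + 1)/(j - 7)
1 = 1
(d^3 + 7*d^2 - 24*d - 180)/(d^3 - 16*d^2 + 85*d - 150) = (d^2 + 12*d + 36)/(d^2 - 11*d + 30)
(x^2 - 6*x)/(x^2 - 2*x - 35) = x*(6 - x)/(-x^2 + 2*x + 35)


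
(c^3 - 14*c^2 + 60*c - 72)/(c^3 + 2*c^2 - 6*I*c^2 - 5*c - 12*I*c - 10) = (c^3 - 14*c^2 + 60*c - 72)/(c^3 + c^2*(2 - 6*I) + c*(-5 - 12*I) - 10)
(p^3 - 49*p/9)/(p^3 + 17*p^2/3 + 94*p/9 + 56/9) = p*(3*p - 7)/(3*p^2 + 10*p + 8)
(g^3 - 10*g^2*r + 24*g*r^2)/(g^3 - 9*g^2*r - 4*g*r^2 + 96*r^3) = g*(-g + 6*r)/(-g^2 + 5*g*r + 24*r^2)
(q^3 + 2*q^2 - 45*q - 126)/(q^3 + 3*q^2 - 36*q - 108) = (q - 7)/(q - 6)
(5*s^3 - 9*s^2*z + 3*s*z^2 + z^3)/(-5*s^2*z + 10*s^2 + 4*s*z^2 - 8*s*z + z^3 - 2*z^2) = (-s + z)/(z - 2)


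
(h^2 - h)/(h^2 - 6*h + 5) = h/(h - 5)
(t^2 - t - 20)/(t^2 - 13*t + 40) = (t + 4)/(t - 8)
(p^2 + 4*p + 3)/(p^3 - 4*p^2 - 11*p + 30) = (p + 1)/(p^2 - 7*p + 10)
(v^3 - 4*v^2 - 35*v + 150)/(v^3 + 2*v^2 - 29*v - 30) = (v - 5)/(v + 1)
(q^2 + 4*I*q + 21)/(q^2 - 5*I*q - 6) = (q + 7*I)/(q - 2*I)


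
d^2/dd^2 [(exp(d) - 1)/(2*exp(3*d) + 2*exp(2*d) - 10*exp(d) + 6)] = (2*exp(3*d) + 3*exp(2*d) + 8*exp(d) + 3)*exp(d)/(exp(6*d) + 6*exp(5*d) + 3*exp(4*d) - 28*exp(3*d) - 9*exp(2*d) + 54*exp(d) - 27)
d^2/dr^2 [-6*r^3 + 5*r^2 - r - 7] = 10 - 36*r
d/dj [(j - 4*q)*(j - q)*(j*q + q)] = q*(3*j^2 - 10*j*q + 2*j + 4*q^2 - 5*q)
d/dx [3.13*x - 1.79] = 3.13000000000000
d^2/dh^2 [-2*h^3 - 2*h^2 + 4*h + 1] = -12*h - 4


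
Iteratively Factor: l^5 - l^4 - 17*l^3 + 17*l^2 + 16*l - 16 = (l - 1)*(l^4 - 17*l^2 + 16) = (l - 1)*(l + 1)*(l^3 - l^2 - 16*l + 16) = (l - 1)*(l + 1)*(l + 4)*(l^2 - 5*l + 4) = (l - 1)^2*(l + 1)*(l + 4)*(l - 4)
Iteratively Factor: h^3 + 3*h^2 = (h)*(h^2 + 3*h) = h^2*(h + 3)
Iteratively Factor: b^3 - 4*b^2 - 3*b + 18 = (b - 3)*(b^2 - b - 6) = (b - 3)^2*(b + 2)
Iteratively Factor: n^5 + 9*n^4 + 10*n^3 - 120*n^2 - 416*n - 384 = (n - 4)*(n^4 + 13*n^3 + 62*n^2 + 128*n + 96) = (n - 4)*(n + 4)*(n^3 + 9*n^2 + 26*n + 24) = (n - 4)*(n + 2)*(n + 4)*(n^2 + 7*n + 12) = (n - 4)*(n + 2)*(n + 3)*(n + 4)*(n + 4)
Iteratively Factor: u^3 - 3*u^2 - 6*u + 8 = (u + 2)*(u^2 - 5*u + 4) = (u - 4)*(u + 2)*(u - 1)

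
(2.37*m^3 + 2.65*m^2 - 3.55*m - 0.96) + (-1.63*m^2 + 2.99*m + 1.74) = 2.37*m^3 + 1.02*m^2 - 0.56*m + 0.78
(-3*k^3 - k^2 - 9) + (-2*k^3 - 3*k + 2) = -5*k^3 - k^2 - 3*k - 7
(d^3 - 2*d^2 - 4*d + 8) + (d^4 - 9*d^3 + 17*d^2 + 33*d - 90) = d^4 - 8*d^3 + 15*d^2 + 29*d - 82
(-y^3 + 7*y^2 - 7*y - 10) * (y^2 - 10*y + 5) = -y^5 + 17*y^4 - 82*y^3 + 95*y^2 + 65*y - 50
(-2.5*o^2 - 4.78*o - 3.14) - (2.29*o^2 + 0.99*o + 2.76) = -4.79*o^2 - 5.77*o - 5.9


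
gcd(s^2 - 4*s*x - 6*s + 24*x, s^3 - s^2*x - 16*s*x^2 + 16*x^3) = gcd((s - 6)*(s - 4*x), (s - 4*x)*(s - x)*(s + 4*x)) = -s + 4*x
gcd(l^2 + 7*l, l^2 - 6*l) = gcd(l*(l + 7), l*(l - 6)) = l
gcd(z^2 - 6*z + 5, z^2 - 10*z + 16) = 1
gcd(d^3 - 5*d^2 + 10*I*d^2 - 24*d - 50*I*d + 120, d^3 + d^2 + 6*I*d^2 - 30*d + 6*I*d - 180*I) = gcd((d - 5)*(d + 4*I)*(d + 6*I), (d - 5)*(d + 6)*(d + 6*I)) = d^2 + d*(-5 + 6*I) - 30*I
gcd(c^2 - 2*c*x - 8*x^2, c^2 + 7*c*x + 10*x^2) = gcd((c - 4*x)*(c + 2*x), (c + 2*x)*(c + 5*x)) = c + 2*x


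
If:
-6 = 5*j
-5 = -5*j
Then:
No Solution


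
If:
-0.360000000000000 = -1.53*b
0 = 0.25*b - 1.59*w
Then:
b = 0.24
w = 0.04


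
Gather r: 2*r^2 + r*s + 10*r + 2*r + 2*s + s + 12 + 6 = 2*r^2 + r*(s + 12) + 3*s + 18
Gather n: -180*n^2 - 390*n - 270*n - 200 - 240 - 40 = -180*n^2 - 660*n - 480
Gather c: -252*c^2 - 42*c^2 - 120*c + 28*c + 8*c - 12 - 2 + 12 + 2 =-294*c^2 - 84*c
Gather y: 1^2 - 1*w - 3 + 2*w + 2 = w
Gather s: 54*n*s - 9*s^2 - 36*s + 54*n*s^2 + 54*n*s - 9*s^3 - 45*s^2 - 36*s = -9*s^3 + s^2*(54*n - 54) + s*(108*n - 72)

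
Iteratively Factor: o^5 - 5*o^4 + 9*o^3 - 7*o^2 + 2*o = (o)*(o^4 - 5*o^3 + 9*o^2 - 7*o + 2) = o*(o - 2)*(o^3 - 3*o^2 + 3*o - 1) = o*(o - 2)*(o - 1)*(o^2 - 2*o + 1) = o*(o - 2)*(o - 1)^2*(o - 1)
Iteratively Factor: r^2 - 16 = (r - 4)*(r + 4)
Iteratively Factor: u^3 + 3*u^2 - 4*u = (u - 1)*(u^2 + 4*u) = u*(u - 1)*(u + 4)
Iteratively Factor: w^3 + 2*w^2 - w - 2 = (w + 2)*(w^2 - 1) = (w - 1)*(w + 2)*(w + 1)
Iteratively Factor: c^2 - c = (c)*(c - 1)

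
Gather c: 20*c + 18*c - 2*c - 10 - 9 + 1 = 36*c - 18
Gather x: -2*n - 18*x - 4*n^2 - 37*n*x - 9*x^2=-4*n^2 - 2*n - 9*x^2 + x*(-37*n - 18)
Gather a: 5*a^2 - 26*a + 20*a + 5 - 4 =5*a^2 - 6*a + 1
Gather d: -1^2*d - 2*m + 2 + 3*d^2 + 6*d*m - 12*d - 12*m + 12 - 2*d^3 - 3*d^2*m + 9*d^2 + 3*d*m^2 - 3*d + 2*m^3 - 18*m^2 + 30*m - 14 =-2*d^3 + d^2*(12 - 3*m) + d*(3*m^2 + 6*m - 16) + 2*m^3 - 18*m^2 + 16*m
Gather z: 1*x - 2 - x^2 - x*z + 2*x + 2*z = -x^2 + 3*x + z*(2 - x) - 2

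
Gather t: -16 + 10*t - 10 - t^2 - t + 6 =-t^2 + 9*t - 20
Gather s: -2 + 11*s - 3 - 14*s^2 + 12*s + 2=-14*s^2 + 23*s - 3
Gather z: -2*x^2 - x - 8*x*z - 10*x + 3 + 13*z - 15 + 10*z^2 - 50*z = -2*x^2 - 11*x + 10*z^2 + z*(-8*x - 37) - 12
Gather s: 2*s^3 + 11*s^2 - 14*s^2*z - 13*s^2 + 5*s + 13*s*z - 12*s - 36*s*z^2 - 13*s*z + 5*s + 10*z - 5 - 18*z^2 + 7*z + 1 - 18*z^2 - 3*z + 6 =2*s^3 + s^2*(-14*z - 2) + s*(-36*z^2 - 2) - 36*z^2 + 14*z + 2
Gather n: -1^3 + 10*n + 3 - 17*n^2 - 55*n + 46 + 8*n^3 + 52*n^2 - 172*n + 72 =8*n^3 + 35*n^2 - 217*n + 120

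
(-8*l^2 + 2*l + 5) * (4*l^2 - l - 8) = -32*l^4 + 16*l^3 + 82*l^2 - 21*l - 40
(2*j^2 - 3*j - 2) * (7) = 14*j^2 - 21*j - 14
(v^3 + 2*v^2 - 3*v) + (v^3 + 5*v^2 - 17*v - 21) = 2*v^3 + 7*v^2 - 20*v - 21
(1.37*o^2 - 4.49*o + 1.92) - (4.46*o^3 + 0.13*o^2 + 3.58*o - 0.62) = -4.46*o^3 + 1.24*o^2 - 8.07*o + 2.54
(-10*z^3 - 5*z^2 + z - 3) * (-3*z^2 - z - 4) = 30*z^5 + 25*z^4 + 42*z^3 + 28*z^2 - z + 12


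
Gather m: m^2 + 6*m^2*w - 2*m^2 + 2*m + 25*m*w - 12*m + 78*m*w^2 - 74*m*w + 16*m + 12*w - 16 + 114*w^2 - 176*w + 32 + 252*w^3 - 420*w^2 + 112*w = m^2*(6*w - 1) + m*(78*w^2 - 49*w + 6) + 252*w^3 - 306*w^2 - 52*w + 16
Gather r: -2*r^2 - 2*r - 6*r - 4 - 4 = -2*r^2 - 8*r - 8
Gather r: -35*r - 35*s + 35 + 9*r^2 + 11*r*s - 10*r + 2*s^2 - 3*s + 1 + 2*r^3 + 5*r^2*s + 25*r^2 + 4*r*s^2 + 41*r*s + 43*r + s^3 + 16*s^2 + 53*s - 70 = 2*r^3 + r^2*(5*s + 34) + r*(4*s^2 + 52*s - 2) + s^3 + 18*s^2 + 15*s - 34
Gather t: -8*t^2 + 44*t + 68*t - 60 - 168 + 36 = -8*t^2 + 112*t - 192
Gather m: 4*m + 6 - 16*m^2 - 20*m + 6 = -16*m^2 - 16*m + 12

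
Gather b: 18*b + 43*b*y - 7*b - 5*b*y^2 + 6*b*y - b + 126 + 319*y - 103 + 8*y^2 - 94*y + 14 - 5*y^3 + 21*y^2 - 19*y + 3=b*(-5*y^2 + 49*y + 10) - 5*y^3 + 29*y^2 + 206*y + 40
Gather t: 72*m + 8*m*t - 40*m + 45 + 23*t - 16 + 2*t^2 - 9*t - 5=32*m + 2*t^2 + t*(8*m + 14) + 24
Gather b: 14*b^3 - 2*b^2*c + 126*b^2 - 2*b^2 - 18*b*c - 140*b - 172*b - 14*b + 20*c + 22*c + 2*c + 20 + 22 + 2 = 14*b^3 + b^2*(124 - 2*c) + b*(-18*c - 326) + 44*c + 44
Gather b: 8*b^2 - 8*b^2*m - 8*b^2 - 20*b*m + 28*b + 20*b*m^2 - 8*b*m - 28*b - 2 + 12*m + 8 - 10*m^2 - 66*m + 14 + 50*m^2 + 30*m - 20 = -8*b^2*m + b*(20*m^2 - 28*m) + 40*m^2 - 24*m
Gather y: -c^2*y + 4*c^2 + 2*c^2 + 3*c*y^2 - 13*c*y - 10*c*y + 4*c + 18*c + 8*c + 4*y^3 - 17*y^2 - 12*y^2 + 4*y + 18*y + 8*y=6*c^2 + 30*c + 4*y^3 + y^2*(3*c - 29) + y*(-c^2 - 23*c + 30)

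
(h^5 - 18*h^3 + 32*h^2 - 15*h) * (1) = h^5 - 18*h^3 + 32*h^2 - 15*h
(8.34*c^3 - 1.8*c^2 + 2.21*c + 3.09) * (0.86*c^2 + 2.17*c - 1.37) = 7.1724*c^5 + 16.5498*c^4 - 13.4312*c^3 + 9.9191*c^2 + 3.6776*c - 4.2333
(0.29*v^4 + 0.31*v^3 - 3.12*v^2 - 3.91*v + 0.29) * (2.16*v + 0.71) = 0.6264*v^5 + 0.8755*v^4 - 6.5191*v^3 - 10.6608*v^2 - 2.1497*v + 0.2059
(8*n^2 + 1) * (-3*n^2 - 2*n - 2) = -24*n^4 - 16*n^3 - 19*n^2 - 2*n - 2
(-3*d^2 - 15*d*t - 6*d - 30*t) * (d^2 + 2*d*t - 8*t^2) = -3*d^4 - 21*d^3*t - 6*d^3 - 6*d^2*t^2 - 42*d^2*t + 120*d*t^3 - 12*d*t^2 + 240*t^3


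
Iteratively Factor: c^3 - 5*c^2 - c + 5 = (c - 5)*(c^2 - 1) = (c - 5)*(c + 1)*(c - 1)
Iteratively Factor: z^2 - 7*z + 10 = (z - 5)*(z - 2)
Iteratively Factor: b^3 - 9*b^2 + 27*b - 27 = (b - 3)*(b^2 - 6*b + 9) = (b - 3)^2*(b - 3)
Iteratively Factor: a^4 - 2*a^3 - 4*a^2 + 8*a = (a - 2)*(a^3 - 4*a) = (a - 2)^2*(a^2 + 2*a) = (a - 2)^2*(a + 2)*(a)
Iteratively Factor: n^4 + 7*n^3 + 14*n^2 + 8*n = (n + 4)*(n^3 + 3*n^2 + 2*n) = n*(n + 4)*(n^2 + 3*n + 2) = n*(n + 1)*(n + 4)*(n + 2)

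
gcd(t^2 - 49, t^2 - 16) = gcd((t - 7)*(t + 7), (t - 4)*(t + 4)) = 1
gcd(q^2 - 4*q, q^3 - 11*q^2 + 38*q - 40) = q - 4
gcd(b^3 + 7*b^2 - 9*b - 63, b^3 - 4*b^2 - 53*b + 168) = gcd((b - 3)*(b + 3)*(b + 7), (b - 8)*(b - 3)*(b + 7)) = b^2 + 4*b - 21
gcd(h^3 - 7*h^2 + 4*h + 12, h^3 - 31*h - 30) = h^2 - 5*h - 6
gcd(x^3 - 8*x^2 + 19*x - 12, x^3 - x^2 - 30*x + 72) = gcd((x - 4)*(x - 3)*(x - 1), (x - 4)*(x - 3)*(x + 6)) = x^2 - 7*x + 12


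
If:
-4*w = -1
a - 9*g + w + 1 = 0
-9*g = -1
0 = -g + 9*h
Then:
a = -1/4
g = 1/9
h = 1/81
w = 1/4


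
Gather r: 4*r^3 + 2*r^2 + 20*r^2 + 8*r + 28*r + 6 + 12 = 4*r^3 + 22*r^2 + 36*r + 18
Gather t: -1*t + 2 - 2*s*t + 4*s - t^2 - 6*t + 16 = 4*s - t^2 + t*(-2*s - 7) + 18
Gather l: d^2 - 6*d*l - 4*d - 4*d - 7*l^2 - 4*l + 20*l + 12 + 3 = d^2 - 8*d - 7*l^2 + l*(16 - 6*d) + 15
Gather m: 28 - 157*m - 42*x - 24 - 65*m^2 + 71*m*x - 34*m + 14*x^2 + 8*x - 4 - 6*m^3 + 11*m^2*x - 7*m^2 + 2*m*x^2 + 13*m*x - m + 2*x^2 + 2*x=-6*m^3 + m^2*(11*x - 72) + m*(2*x^2 + 84*x - 192) + 16*x^2 - 32*x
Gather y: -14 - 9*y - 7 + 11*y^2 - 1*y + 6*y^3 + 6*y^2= 6*y^3 + 17*y^2 - 10*y - 21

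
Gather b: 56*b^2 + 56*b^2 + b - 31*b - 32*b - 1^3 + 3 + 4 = 112*b^2 - 62*b + 6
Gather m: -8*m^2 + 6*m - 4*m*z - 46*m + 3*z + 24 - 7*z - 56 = -8*m^2 + m*(-4*z - 40) - 4*z - 32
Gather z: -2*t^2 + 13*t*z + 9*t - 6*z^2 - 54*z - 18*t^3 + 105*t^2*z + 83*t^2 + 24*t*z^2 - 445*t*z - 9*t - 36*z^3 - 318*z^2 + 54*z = -18*t^3 + 81*t^2 - 36*z^3 + z^2*(24*t - 324) + z*(105*t^2 - 432*t)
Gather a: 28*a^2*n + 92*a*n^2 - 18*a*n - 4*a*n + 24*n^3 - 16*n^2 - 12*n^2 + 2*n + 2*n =28*a^2*n + a*(92*n^2 - 22*n) + 24*n^3 - 28*n^2 + 4*n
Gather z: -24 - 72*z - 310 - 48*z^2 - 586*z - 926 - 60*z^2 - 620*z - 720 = -108*z^2 - 1278*z - 1980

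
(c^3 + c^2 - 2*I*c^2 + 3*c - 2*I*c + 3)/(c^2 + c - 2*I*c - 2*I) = (c^2 - 2*I*c + 3)/(c - 2*I)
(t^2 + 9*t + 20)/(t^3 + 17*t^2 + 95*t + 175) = (t + 4)/(t^2 + 12*t + 35)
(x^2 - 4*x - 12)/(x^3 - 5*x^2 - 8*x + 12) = 1/(x - 1)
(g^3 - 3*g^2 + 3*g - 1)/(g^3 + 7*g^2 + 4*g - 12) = (g^2 - 2*g + 1)/(g^2 + 8*g + 12)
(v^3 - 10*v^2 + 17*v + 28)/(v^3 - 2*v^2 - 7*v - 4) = (v - 7)/(v + 1)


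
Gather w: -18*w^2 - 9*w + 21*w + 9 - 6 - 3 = -18*w^2 + 12*w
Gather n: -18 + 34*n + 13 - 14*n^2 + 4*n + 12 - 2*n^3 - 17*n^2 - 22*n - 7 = -2*n^3 - 31*n^2 + 16*n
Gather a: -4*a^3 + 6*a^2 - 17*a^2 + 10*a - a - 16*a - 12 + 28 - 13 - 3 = -4*a^3 - 11*a^2 - 7*a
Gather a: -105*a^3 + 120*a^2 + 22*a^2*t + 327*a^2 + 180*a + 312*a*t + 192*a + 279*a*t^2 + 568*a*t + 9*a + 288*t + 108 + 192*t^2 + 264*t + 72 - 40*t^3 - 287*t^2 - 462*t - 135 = -105*a^3 + a^2*(22*t + 447) + a*(279*t^2 + 880*t + 381) - 40*t^3 - 95*t^2 + 90*t + 45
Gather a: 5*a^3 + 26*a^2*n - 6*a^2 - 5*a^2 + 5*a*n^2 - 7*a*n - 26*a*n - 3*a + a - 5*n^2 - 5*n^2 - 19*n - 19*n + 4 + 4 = 5*a^3 + a^2*(26*n - 11) + a*(5*n^2 - 33*n - 2) - 10*n^2 - 38*n + 8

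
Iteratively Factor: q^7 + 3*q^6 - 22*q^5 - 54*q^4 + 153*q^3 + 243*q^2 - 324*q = (q - 3)*(q^6 + 6*q^5 - 4*q^4 - 66*q^3 - 45*q^2 + 108*q) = (q - 3)^2*(q^5 + 9*q^4 + 23*q^3 + 3*q^2 - 36*q) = (q - 3)^2*(q + 4)*(q^4 + 5*q^3 + 3*q^2 - 9*q) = (q - 3)^2*(q + 3)*(q + 4)*(q^3 + 2*q^2 - 3*q) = q*(q - 3)^2*(q + 3)*(q + 4)*(q^2 + 2*q - 3) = q*(q - 3)^2*(q + 3)^2*(q + 4)*(q - 1)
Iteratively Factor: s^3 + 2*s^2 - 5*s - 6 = (s + 1)*(s^2 + s - 6) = (s - 2)*(s + 1)*(s + 3)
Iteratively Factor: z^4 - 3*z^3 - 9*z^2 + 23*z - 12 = (z - 1)*(z^3 - 2*z^2 - 11*z + 12) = (z - 1)*(z + 3)*(z^2 - 5*z + 4) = (z - 4)*(z - 1)*(z + 3)*(z - 1)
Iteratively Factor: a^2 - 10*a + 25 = (a - 5)*(a - 5)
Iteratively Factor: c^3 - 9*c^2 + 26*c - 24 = (c - 3)*(c^2 - 6*c + 8) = (c - 3)*(c - 2)*(c - 4)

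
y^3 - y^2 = y^2*(y - 1)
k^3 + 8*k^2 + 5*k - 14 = (k - 1)*(k + 2)*(k + 7)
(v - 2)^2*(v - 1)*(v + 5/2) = v^4 - 5*v^3/2 - 9*v^2/2 + 16*v - 10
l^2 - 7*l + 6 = (l - 6)*(l - 1)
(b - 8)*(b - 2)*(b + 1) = b^3 - 9*b^2 + 6*b + 16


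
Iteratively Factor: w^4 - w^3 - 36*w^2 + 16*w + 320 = (w + 4)*(w^3 - 5*w^2 - 16*w + 80) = (w - 4)*(w + 4)*(w^2 - w - 20) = (w - 5)*(w - 4)*(w + 4)*(w + 4)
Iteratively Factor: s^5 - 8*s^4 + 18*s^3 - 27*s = (s - 3)*(s^4 - 5*s^3 + 3*s^2 + 9*s) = (s - 3)*(s + 1)*(s^3 - 6*s^2 + 9*s) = s*(s - 3)*(s + 1)*(s^2 - 6*s + 9) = s*(s - 3)^2*(s + 1)*(s - 3)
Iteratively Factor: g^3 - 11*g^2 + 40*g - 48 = (g - 4)*(g^2 - 7*g + 12) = (g - 4)^2*(g - 3)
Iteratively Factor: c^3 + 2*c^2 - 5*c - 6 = (c + 3)*(c^2 - c - 2) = (c + 1)*(c + 3)*(c - 2)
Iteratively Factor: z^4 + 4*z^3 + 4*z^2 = (z)*(z^3 + 4*z^2 + 4*z) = z*(z + 2)*(z^2 + 2*z) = z*(z + 2)^2*(z)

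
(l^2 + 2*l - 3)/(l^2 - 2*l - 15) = (l - 1)/(l - 5)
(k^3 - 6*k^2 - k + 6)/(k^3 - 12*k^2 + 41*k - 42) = (k^3 - 6*k^2 - k + 6)/(k^3 - 12*k^2 + 41*k - 42)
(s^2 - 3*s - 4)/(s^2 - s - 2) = (s - 4)/(s - 2)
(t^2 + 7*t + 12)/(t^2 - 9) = (t + 4)/(t - 3)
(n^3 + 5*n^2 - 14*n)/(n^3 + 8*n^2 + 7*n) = (n - 2)/(n + 1)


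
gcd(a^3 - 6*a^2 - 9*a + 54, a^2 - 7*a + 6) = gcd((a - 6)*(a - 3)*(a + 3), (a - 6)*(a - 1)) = a - 6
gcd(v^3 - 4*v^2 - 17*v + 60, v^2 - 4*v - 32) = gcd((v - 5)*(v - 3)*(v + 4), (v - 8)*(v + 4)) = v + 4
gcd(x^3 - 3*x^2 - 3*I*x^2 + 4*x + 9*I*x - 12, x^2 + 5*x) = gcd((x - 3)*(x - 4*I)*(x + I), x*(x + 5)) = 1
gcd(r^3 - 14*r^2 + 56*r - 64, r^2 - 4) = r - 2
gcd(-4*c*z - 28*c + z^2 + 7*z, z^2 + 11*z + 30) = 1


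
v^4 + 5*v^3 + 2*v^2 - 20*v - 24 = (v - 2)*(v + 2)^2*(v + 3)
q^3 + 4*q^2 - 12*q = q*(q - 2)*(q + 6)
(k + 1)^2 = k^2 + 2*k + 1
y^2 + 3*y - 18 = (y - 3)*(y + 6)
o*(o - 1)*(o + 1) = o^3 - o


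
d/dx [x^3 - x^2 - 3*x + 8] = 3*x^2 - 2*x - 3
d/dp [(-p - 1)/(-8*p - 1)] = -7/(8*p + 1)^2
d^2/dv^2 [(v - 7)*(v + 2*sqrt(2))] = 2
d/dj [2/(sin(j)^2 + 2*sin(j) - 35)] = -4*(sin(j) + 1)*cos(j)/(sin(j)^2 + 2*sin(j) - 35)^2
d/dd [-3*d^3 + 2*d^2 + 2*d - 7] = -9*d^2 + 4*d + 2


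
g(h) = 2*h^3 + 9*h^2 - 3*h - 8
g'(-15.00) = 1077.00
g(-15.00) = -4688.00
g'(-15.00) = 1077.00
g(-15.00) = -4688.00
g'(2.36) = 72.90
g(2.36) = 61.33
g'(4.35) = 188.84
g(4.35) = 313.88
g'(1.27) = 29.54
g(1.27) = 6.80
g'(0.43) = 5.85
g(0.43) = -7.47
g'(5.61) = 286.81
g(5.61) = 611.54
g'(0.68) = 12.01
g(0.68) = -5.25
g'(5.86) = 308.52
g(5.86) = 685.94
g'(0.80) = 15.24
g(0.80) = -3.62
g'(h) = 6*h^2 + 18*h - 3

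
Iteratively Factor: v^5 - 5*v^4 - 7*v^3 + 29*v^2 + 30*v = (v + 1)*(v^4 - 6*v^3 - v^2 + 30*v) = (v + 1)*(v + 2)*(v^3 - 8*v^2 + 15*v) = v*(v + 1)*(v + 2)*(v^2 - 8*v + 15) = v*(v - 5)*(v + 1)*(v + 2)*(v - 3)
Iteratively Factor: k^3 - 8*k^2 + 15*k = (k - 3)*(k^2 - 5*k) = (k - 5)*(k - 3)*(k)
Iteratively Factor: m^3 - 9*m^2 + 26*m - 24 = (m - 2)*(m^2 - 7*m + 12) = (m - 3)*(m - 2)*(m - 4)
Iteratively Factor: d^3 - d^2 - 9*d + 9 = (d + 3)*(d^2 - 4*d + 3) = (d - 3)*(d + 3)*(d - 1)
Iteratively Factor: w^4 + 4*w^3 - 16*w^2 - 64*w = (w + 4)*(w^3 - 16*w) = (w - 4)*(w + 4)*(w^2 + 4*w) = w*(w - 4)*(w + 4)*(w + 4)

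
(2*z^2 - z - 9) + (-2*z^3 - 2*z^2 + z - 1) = -2*z^3 - 10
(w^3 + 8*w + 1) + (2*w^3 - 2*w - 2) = 3*w^3 + 6*w - 1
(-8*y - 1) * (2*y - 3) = -16*y^2 + 22*y + 3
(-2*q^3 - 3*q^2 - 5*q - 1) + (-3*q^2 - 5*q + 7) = -2*q^3 - 6*q^2 - 10*q + 6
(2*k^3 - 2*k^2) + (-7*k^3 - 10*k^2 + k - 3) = -5*k^3 - 12*k^2 + k - 3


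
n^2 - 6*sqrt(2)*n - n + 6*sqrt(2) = (n - 1)*(n - 6*sqrt(2))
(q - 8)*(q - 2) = q^2 - 10*q + 16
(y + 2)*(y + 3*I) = y^2 + 2*y + 3*I*y + 6*I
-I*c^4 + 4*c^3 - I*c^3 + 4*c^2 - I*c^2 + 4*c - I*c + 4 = (c - I)*(c + I)*(c + 4*I)*(-I*c - I)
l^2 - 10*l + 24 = (l - 6)*(l - 4)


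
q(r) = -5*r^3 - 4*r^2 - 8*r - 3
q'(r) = -15*r^2 - 8*r - 8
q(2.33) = -106.60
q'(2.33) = -108.07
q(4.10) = -447.64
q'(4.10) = -292.95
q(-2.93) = 111.87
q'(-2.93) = -113.33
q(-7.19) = 1706.21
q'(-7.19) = -725.92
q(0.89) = -16.81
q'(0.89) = -27.00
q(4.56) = -596.75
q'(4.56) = -356.38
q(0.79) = -14.28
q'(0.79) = -23.68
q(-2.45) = 66.12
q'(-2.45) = -78.44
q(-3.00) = 120.00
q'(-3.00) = -119.00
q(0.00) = -3.00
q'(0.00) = -8.00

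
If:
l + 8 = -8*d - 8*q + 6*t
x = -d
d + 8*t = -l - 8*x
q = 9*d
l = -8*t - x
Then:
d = 0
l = -32/7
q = 0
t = 4/7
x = 0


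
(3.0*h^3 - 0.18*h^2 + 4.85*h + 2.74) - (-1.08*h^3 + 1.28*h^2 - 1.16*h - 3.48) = 4.08*h^3 - 1.46*h^2 + 6.01*h + 6.22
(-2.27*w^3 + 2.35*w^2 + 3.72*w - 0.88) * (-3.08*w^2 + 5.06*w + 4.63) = 6.9916*w^5 - 18.7242*w^4 - 10.0767*w^3 + 32.4141*w^2 + 12.7708*w - 4.0744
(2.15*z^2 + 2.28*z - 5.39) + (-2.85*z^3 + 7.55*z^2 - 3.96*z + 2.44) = -2.85*z^3 + 9.7*z^2 - 1.68*z - 2.95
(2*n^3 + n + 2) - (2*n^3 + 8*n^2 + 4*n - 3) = -8*n^2 - 3*n + 5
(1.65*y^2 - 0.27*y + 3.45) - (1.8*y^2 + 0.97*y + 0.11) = -0.15*y^2 - 1.24*y + 3.34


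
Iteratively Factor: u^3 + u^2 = (u + 1)*(u^2) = u*(u + 1)*(u)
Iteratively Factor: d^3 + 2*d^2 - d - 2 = (d - 1)*(d^2 + 3*d + 2) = (d - 1)*(d + 2)*(d + 1)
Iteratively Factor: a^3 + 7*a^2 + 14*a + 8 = (a + 4)*(a^2 + 3*a + 2) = (a + 2)*(a + 4)*(a + 1)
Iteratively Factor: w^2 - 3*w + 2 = (w - 1)*(w - 2)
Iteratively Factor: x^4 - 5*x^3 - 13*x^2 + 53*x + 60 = (x - 4)*(x^3 - x^2 - 17*x - 15) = (x - 4)*(x + 3)*(x^2 - 4*x - 5) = (x - 4)*(x + 1)*(x + 3)*(x - 5)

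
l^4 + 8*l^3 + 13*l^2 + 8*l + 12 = (l + 2)*(l + 6)*(l - I)*(l + I)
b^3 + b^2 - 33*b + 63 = (b - 3)^2*(b + 7)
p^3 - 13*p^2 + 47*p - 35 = (p - 7)*(p - 5)*(p - 1)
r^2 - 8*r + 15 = (r - 5)*(r - 3)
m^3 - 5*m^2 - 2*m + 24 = (m - 4)*(m - 3)*(m + 2)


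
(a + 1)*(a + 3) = a^2 + 4*a + 3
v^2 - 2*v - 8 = (v - 4)*(v + 2)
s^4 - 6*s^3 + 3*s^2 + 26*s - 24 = (s - 4)*(s - 3)*(s - 1)*(s + 2)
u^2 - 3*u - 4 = (u - 4)*(u + 1)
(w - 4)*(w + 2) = w^2 - 2*w - 8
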